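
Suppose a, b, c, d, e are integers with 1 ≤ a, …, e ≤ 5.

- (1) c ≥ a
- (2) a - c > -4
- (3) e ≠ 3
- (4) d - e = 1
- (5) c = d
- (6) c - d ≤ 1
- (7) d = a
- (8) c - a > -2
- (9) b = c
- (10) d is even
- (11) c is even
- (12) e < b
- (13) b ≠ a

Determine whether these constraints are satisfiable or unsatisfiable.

Unsatisfiable

From constraints 5, 7, and 9, b = c = d = a, so b = a. But constraint 13 says b ≠ a. Contradiction.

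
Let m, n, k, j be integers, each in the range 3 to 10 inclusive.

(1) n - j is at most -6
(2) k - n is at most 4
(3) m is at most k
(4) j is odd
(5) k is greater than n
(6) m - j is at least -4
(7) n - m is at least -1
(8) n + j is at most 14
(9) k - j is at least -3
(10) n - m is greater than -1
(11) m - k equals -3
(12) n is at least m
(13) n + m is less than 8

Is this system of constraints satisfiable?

Unsatisfiable

Constraints 1, 6, and 7 give j − n ≥ 6, n − m ≥ -1, m − j ≥ -4.
Adding all 3 inequalities: the left sides telescope to 0, and the right sides sum to 6 + (-1) + (-4) = 1. So 0 ≥ 1, which is false.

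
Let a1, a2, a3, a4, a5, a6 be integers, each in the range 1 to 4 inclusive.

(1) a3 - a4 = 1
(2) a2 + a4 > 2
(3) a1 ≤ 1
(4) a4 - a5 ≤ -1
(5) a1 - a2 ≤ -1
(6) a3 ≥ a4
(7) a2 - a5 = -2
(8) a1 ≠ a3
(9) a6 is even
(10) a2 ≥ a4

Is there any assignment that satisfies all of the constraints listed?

Take a1 = 1, a2 = 2, a3 = 3, a4 = 2, a5 = 4, a6 = 2. Then constraint 1: a3 - a4 = 1; constraint 2: a2 + a4 = 4; constraint 4: a4 - a5 = -2, and every other listed constraint is also met.

Satisfiable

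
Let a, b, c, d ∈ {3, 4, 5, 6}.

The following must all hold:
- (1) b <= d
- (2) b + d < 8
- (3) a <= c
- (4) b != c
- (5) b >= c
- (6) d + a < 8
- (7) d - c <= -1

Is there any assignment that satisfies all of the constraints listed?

Constraints 1, 5, and 7 give b ≤ d, d < c, c ≤ b. Chaining: b ≤ d < c ≤ b, which forces b < b — impossible.

Unsatisfiable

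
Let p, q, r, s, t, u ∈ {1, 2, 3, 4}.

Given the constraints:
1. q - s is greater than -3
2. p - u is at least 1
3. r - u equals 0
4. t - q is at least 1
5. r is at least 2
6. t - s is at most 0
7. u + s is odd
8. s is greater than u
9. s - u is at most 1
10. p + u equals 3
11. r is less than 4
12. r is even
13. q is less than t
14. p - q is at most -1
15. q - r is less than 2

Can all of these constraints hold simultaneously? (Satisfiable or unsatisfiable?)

Unsatisfiable

Constraints 2, 4, 6, 9, and 14 give q − p ≥ 1, p − u ≥ 1, u − s ≥ -1, s − t ≥ 0, t − q ≥ 1.
Adding all 5 inequalities: the left sides telescope to 0, and the right sides sum to 1 + 1 + (-1) + 0 + 1 = 2. So 0 ≥ 2, which is false.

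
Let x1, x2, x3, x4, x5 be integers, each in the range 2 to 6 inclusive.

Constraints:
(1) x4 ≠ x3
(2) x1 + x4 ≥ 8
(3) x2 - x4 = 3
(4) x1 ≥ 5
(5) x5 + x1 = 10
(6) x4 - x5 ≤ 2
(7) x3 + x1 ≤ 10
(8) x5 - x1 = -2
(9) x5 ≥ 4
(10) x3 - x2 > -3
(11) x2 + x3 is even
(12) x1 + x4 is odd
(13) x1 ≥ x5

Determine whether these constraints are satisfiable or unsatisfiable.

Satisfiable

Setting (x1, x2, x3, x4, x5) = (6, 6, 4, 3, 4) satisfies everything: constraint 2: x1 + x4 = 9; constraint 3: x2 - x4 = 3, and the others follow.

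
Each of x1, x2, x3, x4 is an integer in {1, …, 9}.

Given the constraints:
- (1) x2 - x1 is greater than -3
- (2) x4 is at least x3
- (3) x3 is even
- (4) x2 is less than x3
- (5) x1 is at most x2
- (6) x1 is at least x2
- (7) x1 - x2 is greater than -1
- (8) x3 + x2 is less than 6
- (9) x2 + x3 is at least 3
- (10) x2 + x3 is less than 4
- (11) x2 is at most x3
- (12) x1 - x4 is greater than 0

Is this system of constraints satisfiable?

Constraints 2, 4, 5, and 12 give x4 < x1, x1 ≤ x2, x2 < x3, x3 ≤ x4. Chaining: x4 < x1 ≤ x2 < x3 ≤ x4, which forces x4 < x4 — impossible.

Unsatisfiable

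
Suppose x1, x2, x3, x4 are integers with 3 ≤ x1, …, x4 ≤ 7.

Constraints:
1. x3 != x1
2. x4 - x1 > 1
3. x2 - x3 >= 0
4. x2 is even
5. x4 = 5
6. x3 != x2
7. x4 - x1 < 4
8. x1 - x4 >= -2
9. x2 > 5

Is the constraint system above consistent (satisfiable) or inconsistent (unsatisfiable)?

Satisfiable

Try x1 = 3, x2 = 6, x3 = 4, x4 = 5.
Check constraint 2: x4 - x1 = 2; constraint 3: x2 - x3 = 2. The remaining constraints are straightforward to verify.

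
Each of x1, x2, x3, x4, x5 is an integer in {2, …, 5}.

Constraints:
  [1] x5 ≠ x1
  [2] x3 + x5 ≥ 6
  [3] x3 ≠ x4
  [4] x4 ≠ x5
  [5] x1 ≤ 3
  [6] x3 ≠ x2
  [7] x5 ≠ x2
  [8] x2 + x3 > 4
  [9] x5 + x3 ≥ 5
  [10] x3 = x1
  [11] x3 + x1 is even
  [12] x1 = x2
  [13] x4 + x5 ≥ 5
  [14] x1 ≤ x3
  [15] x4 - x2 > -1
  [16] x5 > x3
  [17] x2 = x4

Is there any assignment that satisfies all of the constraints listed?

From constraints 10, 12, and 17, x3 = x1 = x2 = x4, so x3 = x4. But constraint 3 says x3 ≠ x4. Contradiction.

Unsatisfiable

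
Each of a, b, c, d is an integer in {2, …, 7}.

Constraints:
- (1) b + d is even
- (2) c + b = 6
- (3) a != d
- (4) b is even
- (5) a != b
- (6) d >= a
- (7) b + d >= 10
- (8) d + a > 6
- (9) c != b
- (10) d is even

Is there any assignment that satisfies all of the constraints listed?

One satisfying assignment is a = 2, b = 4, c = 2, d = 6.
For the less obvious constraints — constraint 2: c + b = 6; constraint 7: b + d = 10 — and the others hold by inspection.

Satisfiable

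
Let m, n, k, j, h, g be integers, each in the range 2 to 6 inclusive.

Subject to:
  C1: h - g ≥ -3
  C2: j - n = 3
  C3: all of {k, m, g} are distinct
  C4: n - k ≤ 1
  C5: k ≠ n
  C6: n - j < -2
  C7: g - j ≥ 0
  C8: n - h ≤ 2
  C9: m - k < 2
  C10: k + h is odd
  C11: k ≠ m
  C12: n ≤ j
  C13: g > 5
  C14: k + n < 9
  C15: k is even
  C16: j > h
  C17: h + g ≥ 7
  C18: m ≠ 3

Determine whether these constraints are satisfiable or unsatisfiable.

Try m = 5, n = 3, k = 4, j = 6, h = 3, g = 6.
Check constraint 1: h - g = -3; constraint 2: j - n = 3; constraint 4: n - k = -1. The remaining constraints are straightforward to verify.

Satisfiable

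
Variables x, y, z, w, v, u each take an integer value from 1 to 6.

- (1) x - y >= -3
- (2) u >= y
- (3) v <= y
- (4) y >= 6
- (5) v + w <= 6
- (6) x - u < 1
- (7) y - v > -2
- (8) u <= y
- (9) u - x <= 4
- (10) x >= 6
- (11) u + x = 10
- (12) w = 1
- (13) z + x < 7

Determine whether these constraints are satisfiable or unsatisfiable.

From constraints 2 and 4: u ≥ y ≥ 6. From constraint 10: x ≥ 6. Hence u + x ≥ 12. But constraint 11 requires u + x = 10, and 10 < 12. Contradiction.

Unsatisfiable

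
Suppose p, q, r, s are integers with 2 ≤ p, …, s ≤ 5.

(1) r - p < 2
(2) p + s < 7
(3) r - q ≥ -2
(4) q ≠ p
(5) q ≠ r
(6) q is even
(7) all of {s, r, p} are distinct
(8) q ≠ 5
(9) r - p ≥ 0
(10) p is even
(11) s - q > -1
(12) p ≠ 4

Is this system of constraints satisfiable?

Satisfiable

One satisfying assignment is p = 2, q = 4, r = 3, s = 4.
For the less obvious constraints — constraint 1: r - p = 1; constraint 2: p + s = 6; constraint 3: r - q = -1 — and the others hold by inspection.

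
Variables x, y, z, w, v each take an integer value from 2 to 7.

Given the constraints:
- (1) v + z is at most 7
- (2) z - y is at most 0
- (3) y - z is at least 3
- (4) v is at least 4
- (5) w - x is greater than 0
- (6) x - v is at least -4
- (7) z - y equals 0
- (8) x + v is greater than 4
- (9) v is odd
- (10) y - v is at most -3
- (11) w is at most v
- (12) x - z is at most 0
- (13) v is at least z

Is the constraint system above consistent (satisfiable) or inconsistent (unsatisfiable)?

Constraints 3, 6, 10, and 12 give x − v ≥ -4, v − y ≥ 3, y − z ≥ 3, z − x ≥ 0.
Adding all 4 inequalities: the left sides telescope to 0, and the right sides sum to (-4) + 3 + 3 + 0 = 2. So 0 ≥ 2, which is false.

Unsatisfiable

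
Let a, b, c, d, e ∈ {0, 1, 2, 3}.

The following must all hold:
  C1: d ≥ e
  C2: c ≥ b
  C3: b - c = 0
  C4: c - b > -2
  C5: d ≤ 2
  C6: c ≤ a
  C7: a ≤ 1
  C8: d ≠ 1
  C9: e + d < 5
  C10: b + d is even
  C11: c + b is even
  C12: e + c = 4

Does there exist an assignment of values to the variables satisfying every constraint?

Unsatisfiable

From constraints 1 and 5: e ≤ d ≤ 2. From constraints 6 and 7: c ≤ a ≤ 1. Hence e + c ≤ 3. But constraint 12 requires e + c = 4, and 4 > 3. Contradiction.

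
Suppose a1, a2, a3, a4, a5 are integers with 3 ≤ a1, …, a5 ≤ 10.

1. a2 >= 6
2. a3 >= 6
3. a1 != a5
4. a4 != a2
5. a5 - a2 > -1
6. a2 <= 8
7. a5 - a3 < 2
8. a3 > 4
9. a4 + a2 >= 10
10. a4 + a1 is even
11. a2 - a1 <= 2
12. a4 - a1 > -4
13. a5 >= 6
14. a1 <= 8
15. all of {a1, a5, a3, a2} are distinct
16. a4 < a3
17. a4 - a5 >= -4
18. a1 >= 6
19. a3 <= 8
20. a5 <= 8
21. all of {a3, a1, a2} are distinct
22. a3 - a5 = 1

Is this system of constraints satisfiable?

Unsatisfiable

Constraints 1, 2, 6, 13, 14, 18, 19, and 20 confine each of a1, a5, a3, a2 to the 3 values {6, …, 8}.
Constraint 15 requires all 4 of them to be distinct, but only 3 values are available — impossible by the pigeonhole principle.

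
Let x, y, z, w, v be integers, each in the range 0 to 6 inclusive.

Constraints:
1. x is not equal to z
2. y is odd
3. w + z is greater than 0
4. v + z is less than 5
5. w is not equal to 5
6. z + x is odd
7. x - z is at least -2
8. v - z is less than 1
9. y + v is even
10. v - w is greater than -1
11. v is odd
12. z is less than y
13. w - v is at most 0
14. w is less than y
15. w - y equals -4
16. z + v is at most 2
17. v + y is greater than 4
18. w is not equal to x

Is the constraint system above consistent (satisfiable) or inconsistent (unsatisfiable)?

The assignment x = 0, y = 5, z = 1, w = 1, v = 1 works:
  constraint 3 holds since w + z = 2.
  constraint 4 holds since v + z = 2.
  constraint 7 holds since x - z = -1.
The rest check out directly.

Satisfiable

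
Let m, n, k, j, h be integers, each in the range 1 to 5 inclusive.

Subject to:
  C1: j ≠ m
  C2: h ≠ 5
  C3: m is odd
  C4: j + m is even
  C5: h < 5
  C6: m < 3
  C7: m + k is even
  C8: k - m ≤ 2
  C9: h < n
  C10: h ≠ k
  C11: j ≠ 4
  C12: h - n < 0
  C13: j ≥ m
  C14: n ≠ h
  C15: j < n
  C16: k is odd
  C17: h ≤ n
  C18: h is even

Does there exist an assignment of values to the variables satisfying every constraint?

Satisfiable

One satisfying assignment is m = 1, n = 5, k = 1, j = 3, h = 2.
For the less obvious constraints — constraint 8: k - m = 0; constraint 12: h - n = -3 — and the others hold by inspection.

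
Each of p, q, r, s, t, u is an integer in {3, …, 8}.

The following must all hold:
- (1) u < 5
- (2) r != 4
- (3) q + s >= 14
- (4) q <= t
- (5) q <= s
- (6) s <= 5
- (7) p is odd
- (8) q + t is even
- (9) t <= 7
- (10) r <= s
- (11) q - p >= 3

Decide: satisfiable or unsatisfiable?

From constraints 4 and 9: q ≤ t ≤ 7. From constraint 6: s ≤ 5. Hence q + s ≤ 12. But constraint 3 requires q + s ≥ 14, and 14 > 12. Contradiction.

Unsatisfiable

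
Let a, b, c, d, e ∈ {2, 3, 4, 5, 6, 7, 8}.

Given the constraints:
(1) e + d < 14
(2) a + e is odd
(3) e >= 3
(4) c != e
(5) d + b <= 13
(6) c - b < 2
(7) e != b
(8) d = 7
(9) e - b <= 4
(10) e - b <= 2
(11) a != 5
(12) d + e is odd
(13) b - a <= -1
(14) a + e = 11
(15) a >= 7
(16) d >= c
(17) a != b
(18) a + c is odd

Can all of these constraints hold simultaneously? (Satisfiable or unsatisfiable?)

Try a = 7, b = 3, c = 2, d = 7, e = 4.
Check constraint 1: e + d = 11; constraint 5: d + b = 10. The remaining constraints are straightforward to verify.

Satisfiable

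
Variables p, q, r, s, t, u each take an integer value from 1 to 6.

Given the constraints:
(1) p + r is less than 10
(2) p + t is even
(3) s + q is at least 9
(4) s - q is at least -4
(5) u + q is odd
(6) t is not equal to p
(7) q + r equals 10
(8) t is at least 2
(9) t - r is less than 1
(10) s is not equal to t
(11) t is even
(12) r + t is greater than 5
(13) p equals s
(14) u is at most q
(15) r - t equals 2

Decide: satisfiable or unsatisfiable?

One satisfying assignment is p = 4, q = 6, r = 4, s = 4, t = 2, u = 3.
For the less obvious constraints — constraint 1: p + r = 8; constraint 3: s + q = 10; constraint 4: s - q = -2 — and the others hold by inspection.

Satisfiable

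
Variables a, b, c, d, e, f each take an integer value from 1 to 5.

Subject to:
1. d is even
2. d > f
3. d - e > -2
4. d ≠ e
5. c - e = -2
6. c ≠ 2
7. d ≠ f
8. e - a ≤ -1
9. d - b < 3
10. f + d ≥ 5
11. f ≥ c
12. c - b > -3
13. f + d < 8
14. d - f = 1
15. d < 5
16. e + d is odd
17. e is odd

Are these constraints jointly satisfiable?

Satisfiable

One satisfying assignment is a = 4, b = 3, c = 1, d = 4, e = 3, f = 3.
For the less obvious constraints — constraint 3: d - e = 1; constraint 5: c - e = -2 — and the others hold by inspection.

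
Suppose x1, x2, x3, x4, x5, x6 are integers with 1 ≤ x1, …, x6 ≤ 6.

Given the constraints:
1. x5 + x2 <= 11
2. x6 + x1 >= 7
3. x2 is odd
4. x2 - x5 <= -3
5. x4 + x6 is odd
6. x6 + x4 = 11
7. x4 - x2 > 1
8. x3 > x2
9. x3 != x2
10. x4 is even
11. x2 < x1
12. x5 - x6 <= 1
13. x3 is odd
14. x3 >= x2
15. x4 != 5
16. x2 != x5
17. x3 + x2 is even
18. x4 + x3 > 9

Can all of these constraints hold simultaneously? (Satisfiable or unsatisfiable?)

Try x1 = 5, x2 = 3, x3 = 5, x4 = 6, x5 = 6, x6 = 5.
Check constraint 1: x5 + x2 = 9; constraint 2: x6 + x1 = 10; constraint 4: x2 - x5 = -3. The remaining constraints are straightforward to verify.

Satisfiable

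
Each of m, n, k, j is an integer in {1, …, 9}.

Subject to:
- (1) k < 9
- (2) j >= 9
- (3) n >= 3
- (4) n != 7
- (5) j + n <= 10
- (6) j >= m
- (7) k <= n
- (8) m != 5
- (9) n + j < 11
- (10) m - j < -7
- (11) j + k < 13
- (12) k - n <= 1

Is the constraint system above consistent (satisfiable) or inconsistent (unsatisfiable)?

From constraint 2: j ≥ 9. From constraint 3: n ≥ 3. Hence j + n ≥ 12. But constraint 5 requires j + n ≤ 10, and 10 < 12. Contradiction.

Unsatisfiable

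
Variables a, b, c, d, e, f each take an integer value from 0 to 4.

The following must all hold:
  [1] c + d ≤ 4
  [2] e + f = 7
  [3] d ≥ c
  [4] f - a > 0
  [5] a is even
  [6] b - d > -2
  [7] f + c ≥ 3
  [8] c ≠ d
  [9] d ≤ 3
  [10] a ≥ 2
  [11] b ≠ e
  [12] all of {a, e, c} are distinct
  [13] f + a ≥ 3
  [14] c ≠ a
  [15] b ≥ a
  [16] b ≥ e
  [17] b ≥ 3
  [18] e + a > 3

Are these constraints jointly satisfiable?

Satisfiable

Take a = 2, b = 4, c = 1, d = 3, e = 3, f = 4. Then constraint 1: c + d = 4; constraint 2: e + f = 7, and every other listed constraint is also met.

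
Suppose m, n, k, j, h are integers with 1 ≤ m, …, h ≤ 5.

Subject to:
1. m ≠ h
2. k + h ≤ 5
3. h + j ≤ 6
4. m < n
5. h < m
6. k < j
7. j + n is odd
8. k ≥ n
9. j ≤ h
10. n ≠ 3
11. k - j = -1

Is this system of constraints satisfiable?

Constraints 4, 5, 6, 8, and 9 give m < n, n ≤ k, k < j, j ≤ h, h < m. Chaining: m < n ≤ k < j ≤ h < m, which forces m < m — impossible.

Unsatisfiable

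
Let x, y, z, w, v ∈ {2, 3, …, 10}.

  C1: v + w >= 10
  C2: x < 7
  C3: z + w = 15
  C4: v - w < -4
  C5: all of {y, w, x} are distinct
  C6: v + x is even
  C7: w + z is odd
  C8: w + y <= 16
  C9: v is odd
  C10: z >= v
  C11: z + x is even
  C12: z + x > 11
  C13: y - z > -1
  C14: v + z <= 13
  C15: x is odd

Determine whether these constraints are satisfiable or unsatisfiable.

Satisfiable

Take x = 5, y = 7, z = 7, w = 8, v = 3. Then constraint 1: v + w = 11; constraint 3: z + w = 15; constraint 4: v - w = -5, and every other listed constraint is also met.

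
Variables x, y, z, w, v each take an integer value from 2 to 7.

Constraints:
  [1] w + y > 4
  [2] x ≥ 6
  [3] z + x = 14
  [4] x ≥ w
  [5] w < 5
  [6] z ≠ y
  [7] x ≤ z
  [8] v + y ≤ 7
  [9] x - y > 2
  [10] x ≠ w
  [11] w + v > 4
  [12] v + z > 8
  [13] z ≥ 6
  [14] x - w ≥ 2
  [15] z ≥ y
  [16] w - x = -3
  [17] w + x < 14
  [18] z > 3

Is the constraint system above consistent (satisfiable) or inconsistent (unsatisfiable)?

Satisfiable

Take x = 7, y = 2, z = 7, w = 4, v = 2. Then constraint 1: w + y = 6; constraint 3: z + x = 14, and every other listed constraint is also met.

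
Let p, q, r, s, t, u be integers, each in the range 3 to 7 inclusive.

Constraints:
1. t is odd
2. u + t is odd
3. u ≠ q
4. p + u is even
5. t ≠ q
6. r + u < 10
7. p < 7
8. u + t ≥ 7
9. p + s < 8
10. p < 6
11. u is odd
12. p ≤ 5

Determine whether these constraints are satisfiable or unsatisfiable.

Unsatisfiable

Constraint 11 makes u odd and constraint 1 makes t odd, so u + t must be even. Constraint 2 says u + t is odd — contradiction.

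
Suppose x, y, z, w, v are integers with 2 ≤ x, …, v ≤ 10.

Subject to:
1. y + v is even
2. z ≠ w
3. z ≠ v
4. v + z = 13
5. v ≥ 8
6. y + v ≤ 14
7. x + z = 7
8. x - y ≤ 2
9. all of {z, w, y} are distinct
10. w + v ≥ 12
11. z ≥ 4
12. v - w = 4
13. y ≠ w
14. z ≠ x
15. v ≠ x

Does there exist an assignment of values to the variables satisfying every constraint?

Setting (x, y, z, w, v) = (3, 3, 4, 5, 9) satisfies everything: constraint 4: v + z = 13; constraint 6: y + v = 12; constraint 7: x + z = 7, and the others follow.

Satisfiable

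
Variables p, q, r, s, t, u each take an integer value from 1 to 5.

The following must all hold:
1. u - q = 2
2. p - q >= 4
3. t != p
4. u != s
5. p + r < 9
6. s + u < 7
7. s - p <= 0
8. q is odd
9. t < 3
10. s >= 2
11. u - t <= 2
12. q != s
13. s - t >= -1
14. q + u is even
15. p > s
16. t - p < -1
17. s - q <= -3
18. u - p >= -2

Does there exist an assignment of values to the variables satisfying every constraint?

Constraints 2, 11, 13, 17, and 18 give q − s ≥ 3, s − t ≥ -1, t − u ≥ -2, u − p ≥ -2, p − q ≥ 4.
Adding all 5 inequalities: the left sides telescope to 0, and the right sides sum to 3 + (-1) + (-2) + (-2) + 4 = 2. So 0 ≥ 2, which is false.

Unsatisfiable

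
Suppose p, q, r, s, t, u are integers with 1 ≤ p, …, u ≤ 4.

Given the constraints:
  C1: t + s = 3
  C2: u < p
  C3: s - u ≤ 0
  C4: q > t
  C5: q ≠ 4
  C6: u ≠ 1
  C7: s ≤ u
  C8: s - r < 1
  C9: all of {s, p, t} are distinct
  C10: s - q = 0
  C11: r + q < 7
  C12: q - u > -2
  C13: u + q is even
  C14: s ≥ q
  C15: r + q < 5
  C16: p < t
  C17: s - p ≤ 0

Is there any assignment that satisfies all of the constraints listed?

Constraints 2, 4, 7, 14, and 16 give s ≤ u, u < p, p < t, t < q, q ≤ s. Chaining: s ≤ u < p < t < q ≤ s, which forces s < s — impossible.

Unsatisfiable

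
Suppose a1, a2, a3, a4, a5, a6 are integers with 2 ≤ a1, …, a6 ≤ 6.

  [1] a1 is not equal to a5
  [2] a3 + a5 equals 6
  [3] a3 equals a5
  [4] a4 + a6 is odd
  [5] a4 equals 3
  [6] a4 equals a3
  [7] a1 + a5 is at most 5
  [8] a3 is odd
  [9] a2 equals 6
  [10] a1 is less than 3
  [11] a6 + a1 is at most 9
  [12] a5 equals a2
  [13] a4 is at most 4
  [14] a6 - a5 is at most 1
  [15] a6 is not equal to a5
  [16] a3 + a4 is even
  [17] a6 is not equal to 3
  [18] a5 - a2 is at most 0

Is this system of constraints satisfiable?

Constraint 5 fixes a4 = 3 and constraint 9 fixes a2 = 6. Constraints 3, 6, and 12 give a4 = a3 = a5 = a2, so a4 = a2. But 3 ≠ 6 — contradiction.

Unsatisfiable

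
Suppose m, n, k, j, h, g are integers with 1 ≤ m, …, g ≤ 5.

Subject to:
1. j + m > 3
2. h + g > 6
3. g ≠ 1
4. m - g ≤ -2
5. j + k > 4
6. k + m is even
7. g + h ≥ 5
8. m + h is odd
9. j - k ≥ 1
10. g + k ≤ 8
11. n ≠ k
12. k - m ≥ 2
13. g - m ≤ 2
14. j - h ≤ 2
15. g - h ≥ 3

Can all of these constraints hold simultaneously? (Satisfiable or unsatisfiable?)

Constraints 9, 12, 13, 14, and 15 give k − m ≥ 2, m − g ≥ -2, g − h ≥ 3, h − j ≥ -2, j − k ≥ 1.
Adding all 5 inequalities: the left sides telescope to 0, and the right sides sum to 2 + (-2) + 3 + (-2) + 1 = 2. So 0 ≥ 2, which is false.

Unsatisfiable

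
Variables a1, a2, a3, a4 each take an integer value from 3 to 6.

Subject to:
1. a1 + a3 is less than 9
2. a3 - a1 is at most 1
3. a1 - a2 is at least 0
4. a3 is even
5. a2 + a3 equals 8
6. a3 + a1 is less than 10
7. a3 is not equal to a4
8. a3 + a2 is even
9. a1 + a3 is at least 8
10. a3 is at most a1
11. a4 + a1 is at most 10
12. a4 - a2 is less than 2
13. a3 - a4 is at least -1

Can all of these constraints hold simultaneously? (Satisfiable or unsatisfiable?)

Satisfiable

The assignment a1 = 4, a2 = 4, a3 = 4, a4 = 5 works:
  constraint 1 holds since a1 + a3 = 8.
  constraint 2 holds since a3 - a1 = 0.
The rest check out directly.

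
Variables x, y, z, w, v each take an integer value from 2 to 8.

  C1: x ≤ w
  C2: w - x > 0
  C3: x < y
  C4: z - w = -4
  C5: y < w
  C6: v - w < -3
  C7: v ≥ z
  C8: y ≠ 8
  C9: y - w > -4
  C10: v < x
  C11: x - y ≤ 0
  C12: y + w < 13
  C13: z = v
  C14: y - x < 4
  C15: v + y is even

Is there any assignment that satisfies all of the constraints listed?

Satisfiable

Setting (x, y, z, w, v) = (3, 4, 2, 6, 2) satisfies everything: constraint 2: w - x = 3; constraint 4: z - w = -4; constraint 6: v - w = -4, and the others follow.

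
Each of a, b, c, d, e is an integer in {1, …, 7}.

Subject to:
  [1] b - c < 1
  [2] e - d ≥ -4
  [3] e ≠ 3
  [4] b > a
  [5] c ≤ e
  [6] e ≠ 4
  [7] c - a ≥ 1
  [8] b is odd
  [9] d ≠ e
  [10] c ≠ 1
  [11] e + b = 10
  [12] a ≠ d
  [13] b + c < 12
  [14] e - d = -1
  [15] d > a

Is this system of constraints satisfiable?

Satisfiable

Try a = 4, b = 5, c = 5, d = 6, e = 5.
Check constraint 1: b - c = 0; constraint 2: e - d = -1. The remaining constraints are straightforward to verify.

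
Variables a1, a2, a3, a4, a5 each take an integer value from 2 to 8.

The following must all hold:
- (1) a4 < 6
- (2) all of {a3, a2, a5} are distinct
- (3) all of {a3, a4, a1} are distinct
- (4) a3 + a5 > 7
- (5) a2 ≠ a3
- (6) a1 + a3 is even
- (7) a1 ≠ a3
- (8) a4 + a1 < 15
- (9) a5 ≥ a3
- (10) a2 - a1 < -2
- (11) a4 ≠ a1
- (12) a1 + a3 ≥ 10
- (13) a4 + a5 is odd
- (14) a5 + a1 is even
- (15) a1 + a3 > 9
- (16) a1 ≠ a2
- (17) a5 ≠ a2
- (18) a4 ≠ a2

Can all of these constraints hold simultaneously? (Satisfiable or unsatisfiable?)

Satisfiable

The assignment a1 = 8, a2 = 3, a3 = 4, a4 = 5, a5 = 6 works:
  constraint 4 holds since a3 + a5 = 10.
  constraint 8 holds since a4 + a1 = 13.
  constraint 10 holds since a2 - a1 = -5.
The rest check out directly.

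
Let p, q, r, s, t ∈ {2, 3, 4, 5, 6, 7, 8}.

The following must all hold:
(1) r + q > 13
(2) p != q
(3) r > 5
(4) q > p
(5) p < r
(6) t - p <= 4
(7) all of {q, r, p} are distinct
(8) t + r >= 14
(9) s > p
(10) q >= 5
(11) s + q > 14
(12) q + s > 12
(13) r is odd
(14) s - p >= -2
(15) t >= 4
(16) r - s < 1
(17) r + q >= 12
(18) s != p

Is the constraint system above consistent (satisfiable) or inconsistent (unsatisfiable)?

Satisfiable

Take p = 6, q = 8, r = 7, s = 7, t = 7. Then constraint 1: r + q = 15; constraint 6: t - p = 1, and every other listed constraint is also met.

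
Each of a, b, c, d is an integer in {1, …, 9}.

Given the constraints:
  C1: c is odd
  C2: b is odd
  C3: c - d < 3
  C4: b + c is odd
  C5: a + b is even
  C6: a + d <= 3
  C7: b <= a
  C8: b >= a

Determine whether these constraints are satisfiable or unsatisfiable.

Unsatisfiable

Constraint 2 makes b odd and constraint 1 makes c odd, so b + c must be even. Constraint 4 says b + c is odd — contradiction.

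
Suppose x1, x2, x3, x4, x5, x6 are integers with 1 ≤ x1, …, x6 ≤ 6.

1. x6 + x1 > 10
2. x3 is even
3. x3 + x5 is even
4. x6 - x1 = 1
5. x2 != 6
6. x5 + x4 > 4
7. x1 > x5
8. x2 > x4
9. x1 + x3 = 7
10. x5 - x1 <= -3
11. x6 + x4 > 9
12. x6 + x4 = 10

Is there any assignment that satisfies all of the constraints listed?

One satisfying assignment is x1 = 5, x2 = 5, x3 = 2, x4 = 4, x5 = 2, x6 = 6.
For the less obvious constraints — constraint 1: x6 + x1 = 11; constraint 4: x6 - x1 = 1; constraint 6: x5 + x4 = 6 — and the others hold by inspection.

Satisfiable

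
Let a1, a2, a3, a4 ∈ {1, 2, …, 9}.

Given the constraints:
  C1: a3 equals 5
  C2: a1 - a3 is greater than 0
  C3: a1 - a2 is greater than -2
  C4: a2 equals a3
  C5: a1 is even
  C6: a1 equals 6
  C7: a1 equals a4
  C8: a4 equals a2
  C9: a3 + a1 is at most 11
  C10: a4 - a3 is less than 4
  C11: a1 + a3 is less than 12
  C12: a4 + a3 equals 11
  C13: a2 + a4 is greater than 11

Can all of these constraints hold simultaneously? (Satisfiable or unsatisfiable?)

Constraint 6 fixes a1 = 6 and constraint 1 fixes a3 = 5. Constraints 4, 7, and 8 give a1 = a4 = a2 = a3, so a1 = a3. But 6 ≠ 5 — contradiction.

Unsatisfiable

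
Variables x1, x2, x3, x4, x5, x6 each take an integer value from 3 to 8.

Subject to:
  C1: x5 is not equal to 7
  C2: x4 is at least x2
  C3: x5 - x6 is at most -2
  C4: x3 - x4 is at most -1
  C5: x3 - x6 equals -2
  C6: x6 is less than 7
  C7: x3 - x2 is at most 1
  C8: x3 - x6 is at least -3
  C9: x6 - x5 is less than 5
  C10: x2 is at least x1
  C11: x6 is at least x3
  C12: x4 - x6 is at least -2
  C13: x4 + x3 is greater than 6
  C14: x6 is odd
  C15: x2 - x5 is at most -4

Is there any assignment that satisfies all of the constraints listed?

Unsatisfiable

Constraints 3, 7, 8, and 15 give x5 − x2 ≥ 4, x2 − x3 ≥ -1, x3 − x6 ≥ -3, x6 − x5 ≥ 2.
Adding all 4 inequalities: the left sides telescope to 0, and the right sides sum to 4 + (-1) + (-3) + 2 = 2. So 0 ≥ 2, which is false.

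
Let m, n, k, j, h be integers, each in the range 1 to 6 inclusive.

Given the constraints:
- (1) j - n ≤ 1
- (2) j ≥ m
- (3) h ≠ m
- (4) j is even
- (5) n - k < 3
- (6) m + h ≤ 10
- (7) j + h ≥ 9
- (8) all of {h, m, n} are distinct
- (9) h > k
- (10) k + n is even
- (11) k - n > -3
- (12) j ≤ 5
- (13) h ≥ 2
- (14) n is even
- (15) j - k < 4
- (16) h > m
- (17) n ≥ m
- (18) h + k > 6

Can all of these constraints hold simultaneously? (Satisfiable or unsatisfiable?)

Satisfiable

Take m = 3, n = 4, k = 2, j = 4, h = 5. Then constraint 1: j - n = 0; constraint 5: n - k = 2, and every other listed constraint is also met.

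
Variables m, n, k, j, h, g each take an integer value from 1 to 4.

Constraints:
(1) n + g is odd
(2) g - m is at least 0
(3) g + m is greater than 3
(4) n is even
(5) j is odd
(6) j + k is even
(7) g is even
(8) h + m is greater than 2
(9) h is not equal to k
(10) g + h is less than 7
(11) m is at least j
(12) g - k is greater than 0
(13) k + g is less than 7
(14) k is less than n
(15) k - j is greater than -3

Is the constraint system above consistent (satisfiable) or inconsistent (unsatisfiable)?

Unsatisfiable

Constraint 4 makes n even and constraint 7 makes g even, so n + g must be even. Constraint 1 says n + g is odd — contradiction.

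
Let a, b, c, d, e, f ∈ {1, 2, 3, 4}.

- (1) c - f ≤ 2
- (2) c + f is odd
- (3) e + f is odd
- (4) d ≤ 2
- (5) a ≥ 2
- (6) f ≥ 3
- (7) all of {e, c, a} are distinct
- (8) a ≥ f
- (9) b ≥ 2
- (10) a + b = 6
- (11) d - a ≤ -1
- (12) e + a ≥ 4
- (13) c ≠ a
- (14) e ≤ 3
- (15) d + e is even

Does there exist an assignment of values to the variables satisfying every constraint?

Satisfiable

Setting (a, b, c, d, e, f) = (3, 3, 4, 2, 2, 3) satisfies everything: constraint 1: c - f = 1; constraint 10: a + b = 6, and the others follow.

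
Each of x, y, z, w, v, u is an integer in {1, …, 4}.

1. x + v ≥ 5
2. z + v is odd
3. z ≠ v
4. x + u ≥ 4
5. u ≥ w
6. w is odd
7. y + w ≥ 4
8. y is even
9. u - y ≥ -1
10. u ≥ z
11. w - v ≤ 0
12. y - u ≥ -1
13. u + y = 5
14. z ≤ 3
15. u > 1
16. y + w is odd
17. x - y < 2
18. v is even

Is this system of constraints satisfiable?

Take x = 3, y = 2, z = 3, w = 3, v = 4, u = 3. Then constraint 1: x + v = 7; constraint 4: x + u = 6, and every other listed constraint is also met.

Satisfiable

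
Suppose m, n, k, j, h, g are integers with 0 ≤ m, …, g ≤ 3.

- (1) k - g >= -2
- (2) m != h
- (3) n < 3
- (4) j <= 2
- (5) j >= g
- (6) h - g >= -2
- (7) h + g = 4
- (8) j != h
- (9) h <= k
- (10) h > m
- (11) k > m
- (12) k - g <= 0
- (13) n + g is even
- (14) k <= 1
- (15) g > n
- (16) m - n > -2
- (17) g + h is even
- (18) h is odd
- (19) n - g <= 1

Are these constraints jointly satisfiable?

From constraints 9 and 14: h ≤ k ≤ 1. From constraints 4 and 5: g ≤ j ≤ 2. Hence h + g ≤ 3. But constraint 7 requires h + g = 4, and 4 > 3. Contradiction.

Unsatisfiable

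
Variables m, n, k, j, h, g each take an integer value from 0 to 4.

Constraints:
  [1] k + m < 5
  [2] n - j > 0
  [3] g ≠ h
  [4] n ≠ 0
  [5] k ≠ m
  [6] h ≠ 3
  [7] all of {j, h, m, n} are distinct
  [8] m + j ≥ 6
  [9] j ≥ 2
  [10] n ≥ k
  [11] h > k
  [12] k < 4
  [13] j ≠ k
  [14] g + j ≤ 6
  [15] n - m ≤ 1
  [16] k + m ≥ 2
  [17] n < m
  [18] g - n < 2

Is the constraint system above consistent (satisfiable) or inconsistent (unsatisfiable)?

Satisfiable

Try m = 4, n = 3, k = 0, j = 2, h = 1, g = 2.
Check constraint 1: k + m = 4; constraint 2: n - j = 1. The remaining constraints are straightforward to verify.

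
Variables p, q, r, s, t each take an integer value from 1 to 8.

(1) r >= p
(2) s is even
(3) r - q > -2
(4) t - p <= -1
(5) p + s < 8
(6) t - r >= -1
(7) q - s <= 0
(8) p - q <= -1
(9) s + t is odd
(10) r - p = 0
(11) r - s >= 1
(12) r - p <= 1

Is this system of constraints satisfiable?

Constraints 4, 6, 7, 8, and 11 give r − s ≥ 1, s − q ≥ 0, q − p ≥ 1, p − t ≥ 1, t − r ≥ -1.
Adding all 5 inequalities: the left sides telescope to 0, and the right sides sum to 1 + 0 + 1 + 1 + (-1) = 2. So 0 ≥ 2, which is false.

Unsatisfiable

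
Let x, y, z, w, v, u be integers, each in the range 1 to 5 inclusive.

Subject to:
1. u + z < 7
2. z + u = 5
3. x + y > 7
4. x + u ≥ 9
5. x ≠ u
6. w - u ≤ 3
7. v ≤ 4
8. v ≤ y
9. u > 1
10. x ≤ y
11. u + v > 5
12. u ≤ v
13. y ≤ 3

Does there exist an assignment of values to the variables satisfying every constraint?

Unsatisfiable

From constraints 10 and 13: x ≤ y ≤ 3. From constraints 7 and 12: u ≤ v ≤ 4. Hence x + u ≤ 7. But constraint 4 requires x + u ≥ 9, and 9 > 7. Contradiction.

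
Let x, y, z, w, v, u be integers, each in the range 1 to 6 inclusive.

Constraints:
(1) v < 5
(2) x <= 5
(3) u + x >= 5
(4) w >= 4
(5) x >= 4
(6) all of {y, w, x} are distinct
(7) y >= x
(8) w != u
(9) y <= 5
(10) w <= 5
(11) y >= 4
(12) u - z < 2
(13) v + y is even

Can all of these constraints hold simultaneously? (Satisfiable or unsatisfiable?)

Unsatisfiable

Constraints 2, 4, 5, 9, 10, and 11 confine each of y, w, x to the 2 values {4, 5}.
Constraint 6 requires all 3 of them to be distinct, but only 2 values are available — impossible by the pigeonhole principle.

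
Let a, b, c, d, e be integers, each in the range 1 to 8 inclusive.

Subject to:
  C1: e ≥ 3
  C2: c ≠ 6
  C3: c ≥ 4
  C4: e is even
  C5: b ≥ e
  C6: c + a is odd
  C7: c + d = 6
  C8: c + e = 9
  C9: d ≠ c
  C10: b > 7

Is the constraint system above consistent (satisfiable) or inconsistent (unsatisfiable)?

Take a = 6, b = 8, c = 5, d = 1, e = 4. Then constraint 7: c + d = 6; constraint 8: c + e = 9, and every other listed constraint is also met.

Satisfiable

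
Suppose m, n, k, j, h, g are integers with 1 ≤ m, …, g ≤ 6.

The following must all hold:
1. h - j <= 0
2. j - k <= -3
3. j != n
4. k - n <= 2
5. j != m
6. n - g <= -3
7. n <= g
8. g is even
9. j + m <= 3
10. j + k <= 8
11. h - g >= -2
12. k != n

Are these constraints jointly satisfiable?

Unsatisfiable

Constraints 1, 2, 4, 6, and 11 give g − n ≥ 3, n − k ≥ -2, k − j ≥ 3, j − h ≥ 0, h − g ≥ -2.
Adding all 5 inequalities: the left sides telescope to 0, and the right sides sum to 3 + (-2) + 3 + 0 + (-2) = 2. So 0 ≥ 2, which is false.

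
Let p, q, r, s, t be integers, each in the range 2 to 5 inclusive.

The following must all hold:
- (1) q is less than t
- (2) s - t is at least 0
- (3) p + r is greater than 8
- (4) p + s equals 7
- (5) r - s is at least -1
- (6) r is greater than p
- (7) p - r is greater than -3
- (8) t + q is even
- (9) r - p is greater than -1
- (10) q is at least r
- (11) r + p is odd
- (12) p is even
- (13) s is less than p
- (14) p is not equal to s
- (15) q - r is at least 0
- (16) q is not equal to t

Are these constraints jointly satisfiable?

Constraints 1, 2, 6, 10, and 13 give p < r, r ≤ q, q < t, t ≤ s, s < p. Chaining: p < r ≤ q < t ≤ s < p, which forces p < p — impossible.

Unsatisfiable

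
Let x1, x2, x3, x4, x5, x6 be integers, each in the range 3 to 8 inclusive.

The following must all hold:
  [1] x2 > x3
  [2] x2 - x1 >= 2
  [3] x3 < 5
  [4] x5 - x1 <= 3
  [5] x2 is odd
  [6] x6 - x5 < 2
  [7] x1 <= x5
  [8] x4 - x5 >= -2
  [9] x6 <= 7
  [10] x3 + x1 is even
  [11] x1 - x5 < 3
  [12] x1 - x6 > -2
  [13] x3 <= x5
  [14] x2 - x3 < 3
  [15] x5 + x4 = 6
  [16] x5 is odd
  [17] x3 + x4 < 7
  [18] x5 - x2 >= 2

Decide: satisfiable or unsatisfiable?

Constraints 2, 4, and 18 give x1 − x5 ≥ -3, x5 − x2 ≥ 2, x2 − x1 ≥ 2.
Adding all 3 inequalities: the left sides telescope to 0, and the right sides sum to (-3) + 2 + 2 = 1. So 0 ≥ 1, which is false.

Unsatisfiable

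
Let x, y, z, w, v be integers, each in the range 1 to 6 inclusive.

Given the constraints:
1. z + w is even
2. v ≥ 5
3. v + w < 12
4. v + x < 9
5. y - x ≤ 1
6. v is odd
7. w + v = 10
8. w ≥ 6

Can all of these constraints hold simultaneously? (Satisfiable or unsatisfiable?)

Unsatisfiable

From constraint 8: w ≥ 6. From constraint 2: v ≥ 5. Hence w + v ≥ 11. But constraint 7 requires w + v = 10, and 10 < 11. Contradiction.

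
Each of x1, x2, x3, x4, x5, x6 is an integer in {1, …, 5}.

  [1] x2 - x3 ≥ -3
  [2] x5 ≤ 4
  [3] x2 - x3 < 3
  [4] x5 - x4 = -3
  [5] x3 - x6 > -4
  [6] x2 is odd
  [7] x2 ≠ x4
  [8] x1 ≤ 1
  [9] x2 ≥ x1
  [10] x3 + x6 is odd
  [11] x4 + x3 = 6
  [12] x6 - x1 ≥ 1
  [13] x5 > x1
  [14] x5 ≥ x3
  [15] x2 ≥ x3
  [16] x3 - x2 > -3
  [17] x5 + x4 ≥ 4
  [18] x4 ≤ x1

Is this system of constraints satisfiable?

Unsatisfiable

From constraints 8 and 18: x4 ≤ x1 ≤ 1. From constraints 2 and 14: x3 ≤ x5 ≤ 4. Hence x4 + x3 ≤ 5. But constraint 11 requires x4 + x3 = 6, and 6 > 5. Contradiction.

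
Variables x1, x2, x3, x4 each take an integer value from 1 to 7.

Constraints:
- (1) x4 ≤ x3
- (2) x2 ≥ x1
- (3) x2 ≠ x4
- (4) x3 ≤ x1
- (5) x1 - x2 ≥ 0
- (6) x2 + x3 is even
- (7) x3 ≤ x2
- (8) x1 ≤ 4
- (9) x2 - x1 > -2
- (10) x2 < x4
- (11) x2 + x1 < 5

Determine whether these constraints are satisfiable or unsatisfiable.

Constraints 1, 7, and 10 give x3 ≤ x2, x2 < x4, x4 ≤ x3. Chaining: x3 ≤ x2 < x4 ≤ x3, which forces x3 < x3 — impossible.

Unsatisfiable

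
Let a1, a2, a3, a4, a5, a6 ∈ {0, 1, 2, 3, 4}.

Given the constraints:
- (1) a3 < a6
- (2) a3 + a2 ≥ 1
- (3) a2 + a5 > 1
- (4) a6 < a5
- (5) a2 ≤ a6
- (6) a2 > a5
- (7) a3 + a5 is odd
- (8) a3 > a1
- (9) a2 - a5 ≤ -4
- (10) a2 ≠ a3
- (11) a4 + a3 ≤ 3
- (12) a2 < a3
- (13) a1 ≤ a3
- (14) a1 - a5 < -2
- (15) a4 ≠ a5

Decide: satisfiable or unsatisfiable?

Unsatisfiable

Constraints 1, 4, 6, and 12 give a2 < a3, a3 < a6, a6 < a5, a5 < a2. Chaining: a2 < a3 < a6 < a5 < a2, which forces a2 < a2 — impossible.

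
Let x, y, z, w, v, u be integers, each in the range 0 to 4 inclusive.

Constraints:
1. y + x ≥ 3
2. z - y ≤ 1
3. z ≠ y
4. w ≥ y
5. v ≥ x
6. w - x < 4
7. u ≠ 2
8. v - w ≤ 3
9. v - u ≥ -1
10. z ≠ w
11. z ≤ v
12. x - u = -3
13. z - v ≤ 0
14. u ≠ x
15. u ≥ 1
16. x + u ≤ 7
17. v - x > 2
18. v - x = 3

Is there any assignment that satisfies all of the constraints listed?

Satisfiable

One satisfying assignment is x = 1, y = 4, z = 3, w = 4, v = 4, u = 4.
For the less obvious constraints — constraint 1: y + x = 5; constraint 2: z - y = -1 — and the others hold by inspection.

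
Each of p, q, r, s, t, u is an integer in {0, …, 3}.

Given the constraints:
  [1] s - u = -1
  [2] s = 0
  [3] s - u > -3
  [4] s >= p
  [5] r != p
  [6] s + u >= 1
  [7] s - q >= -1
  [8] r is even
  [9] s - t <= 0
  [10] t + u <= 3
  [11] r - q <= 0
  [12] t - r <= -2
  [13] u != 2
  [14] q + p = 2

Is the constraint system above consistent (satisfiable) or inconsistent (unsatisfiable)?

Constraints 7, 9, 11, and 12 give r − t ≥ 2, t − s ≥ 0, s − q ≥ -1, q − r ≥ 0.
Adding all 4 inequalities: the left sides telescope to 0, and the right sides sum to 2 + 0 + (-1) + 0 = 1. So 0 ≥ 1, which is false.

Unsatisfiable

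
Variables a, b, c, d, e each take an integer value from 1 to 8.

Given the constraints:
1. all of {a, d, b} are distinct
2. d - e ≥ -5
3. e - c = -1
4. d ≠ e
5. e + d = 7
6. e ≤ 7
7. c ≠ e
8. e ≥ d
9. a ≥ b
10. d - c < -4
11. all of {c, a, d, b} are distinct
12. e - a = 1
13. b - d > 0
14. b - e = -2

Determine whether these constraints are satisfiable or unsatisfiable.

Satisfiable

One satisfying assignment is a = 5, b = 4, c = 7, d = 1, e = 6.
For the less obvious constraints — constraint 2: d - e = -5; constraint 3: e - c = -1 — and the others hold by inspection.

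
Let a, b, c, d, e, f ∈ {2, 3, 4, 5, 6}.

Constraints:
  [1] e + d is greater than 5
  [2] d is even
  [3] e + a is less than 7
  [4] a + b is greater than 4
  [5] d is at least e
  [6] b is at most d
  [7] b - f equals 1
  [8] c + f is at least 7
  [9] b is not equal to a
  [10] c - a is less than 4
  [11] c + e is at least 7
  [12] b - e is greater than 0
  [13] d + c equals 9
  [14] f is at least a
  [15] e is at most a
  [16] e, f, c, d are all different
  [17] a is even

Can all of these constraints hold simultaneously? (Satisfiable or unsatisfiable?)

Take a = 2, b = 4, c = 5, d = 4, e = 2, f = 3. Then constraint 1: e + d = 6; constraint 3: e + a = 4; constraint 4: a + b = 6, and every other listed constraint is also met.

Satisfiable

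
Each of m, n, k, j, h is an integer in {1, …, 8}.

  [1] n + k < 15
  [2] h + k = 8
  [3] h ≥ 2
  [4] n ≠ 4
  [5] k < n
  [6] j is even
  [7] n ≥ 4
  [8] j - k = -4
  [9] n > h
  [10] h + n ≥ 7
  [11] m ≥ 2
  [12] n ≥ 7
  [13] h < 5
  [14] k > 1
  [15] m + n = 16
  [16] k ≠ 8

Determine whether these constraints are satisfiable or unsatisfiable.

Satisfiable

Setting (m, n, k, j, h) = (8, 8, 6, 2, 2) satisfies everything: constraint 1: n + k = 14; constraint 2: h + k = 8, and the others follow.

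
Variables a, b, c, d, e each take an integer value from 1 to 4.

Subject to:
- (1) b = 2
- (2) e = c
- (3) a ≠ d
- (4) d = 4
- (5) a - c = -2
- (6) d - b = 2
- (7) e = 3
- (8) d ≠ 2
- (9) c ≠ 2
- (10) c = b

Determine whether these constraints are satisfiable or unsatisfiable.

Unsatisfiable

Constraint 7 fixes e = 3 and constraint 1 fixes b = 2. Constraints 2 and 10 give e = c = b, so e = b. But 3 ≠ 2 — contradiction.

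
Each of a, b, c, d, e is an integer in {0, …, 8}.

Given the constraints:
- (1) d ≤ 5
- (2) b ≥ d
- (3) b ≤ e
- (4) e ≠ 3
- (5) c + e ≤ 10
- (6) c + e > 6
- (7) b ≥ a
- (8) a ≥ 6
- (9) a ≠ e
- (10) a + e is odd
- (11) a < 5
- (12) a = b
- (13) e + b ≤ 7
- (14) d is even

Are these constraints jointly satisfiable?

From constraint 8: a ≥ 6. From constraint 11: a ≤ 4. But 4 < 6, so no value of a works.

Unsatisfiable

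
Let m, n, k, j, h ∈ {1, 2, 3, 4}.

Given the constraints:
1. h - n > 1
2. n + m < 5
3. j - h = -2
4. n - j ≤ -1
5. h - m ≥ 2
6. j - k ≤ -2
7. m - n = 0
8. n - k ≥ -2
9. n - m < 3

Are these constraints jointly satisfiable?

Constraints 4, 6, and 8 give k − j ≥ 2, j − n ≥ 1, n − k ≥ -2.
Adding all 3 inequalities: the left sides telescope to 0, and the right sides sum to 2 + 1 + (-2) = 1. So 0 ≥ 1, which is false.

Unsatisfiable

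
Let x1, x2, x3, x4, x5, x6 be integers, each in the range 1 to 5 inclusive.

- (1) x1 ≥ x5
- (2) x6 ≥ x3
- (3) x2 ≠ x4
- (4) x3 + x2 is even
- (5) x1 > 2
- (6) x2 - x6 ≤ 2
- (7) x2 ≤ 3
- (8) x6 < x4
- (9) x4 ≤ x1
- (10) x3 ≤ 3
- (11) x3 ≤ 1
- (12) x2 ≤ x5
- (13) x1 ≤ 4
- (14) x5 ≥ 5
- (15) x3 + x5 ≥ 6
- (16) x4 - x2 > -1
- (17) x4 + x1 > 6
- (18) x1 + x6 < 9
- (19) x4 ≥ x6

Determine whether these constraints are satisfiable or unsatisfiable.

Unsatisfiable

From constraint 11: x3 ≤ 1. From constraints 1 and 13: x5 ≤ x1 ≤ 4. Hence x3 + x5 ≤ 5. But constraint 15 requires x3 + x5 ≥ 6, and 6 > 5. Contradiction.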